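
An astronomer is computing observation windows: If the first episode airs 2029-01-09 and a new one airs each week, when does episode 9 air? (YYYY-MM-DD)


First occurrence: 2029-01-09 (occurrence 1)
Each occurrence is 7 days after the previous.
Occurrence 9 is 8 weeks after the first.
8 weeks = 56 days
2029-01-09 + 56 days = 2029-03-06

2029-03-06


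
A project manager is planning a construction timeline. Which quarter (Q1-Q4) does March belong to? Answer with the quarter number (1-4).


Month: March (month 3)
Q1: January-March (months 1-3)
Q2: April-June (months 4-6)
Q3: July-September (months 7-9)
Q4: October-December (months 10-12)
Month 3 falls in Q1

1


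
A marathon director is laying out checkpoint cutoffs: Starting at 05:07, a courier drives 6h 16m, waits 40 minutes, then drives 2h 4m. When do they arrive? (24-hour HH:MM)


Depart: 05:07
Leg 1: +376 min -> 11:23
Layover: +40 min -> 12:03
Leg 2: +124 min -> 14:07
Total travel: 540 minutes = 9h 0m
Arrival: 14:07

14:07


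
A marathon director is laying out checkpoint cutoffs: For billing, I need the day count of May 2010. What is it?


Month: May
Year: 2010
May is a 31-day month
Total: 31 days

31


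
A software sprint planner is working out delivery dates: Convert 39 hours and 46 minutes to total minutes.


Hours: 39
Minutes: 46
Convert hours to minutes: 39 x 60 = 2340
Add remaining minutes: 2340 + 46 = 2386

2386


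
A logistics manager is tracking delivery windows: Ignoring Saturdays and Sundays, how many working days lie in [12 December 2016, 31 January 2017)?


Start: 2016-12-12 (Monday)
End (exclusive): 2017-01-31 (Tuesday)
Total calendar days: 50
Full weeks: 50 // 7 = 7 -> 35 weekdays
Remaining 1 days starting on Monday:
  Mon(w) -> 1 weekdays
Total business days: 35 + 1 = 36

36


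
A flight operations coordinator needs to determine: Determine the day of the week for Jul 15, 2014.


Date: 2014-07-15
January 1, 2014 is a Wednesday
Day of year: 196
Offset from Jan 1: 195 days
195 mod 7 = 6
Result: Tuesday

Tuesday


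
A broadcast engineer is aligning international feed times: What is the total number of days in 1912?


Year: 1912
Check leap year rules:
Divisible by 4? Yes
Divisible by 100? No
1912 is a leap year
Days: 366

366


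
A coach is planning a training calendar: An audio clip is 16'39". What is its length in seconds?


Minutes: 16
Seconds: 39
Convert minutes to seconds: 16 x 60 = 960
Add remaining seconds: 960 + 39 = 999

999


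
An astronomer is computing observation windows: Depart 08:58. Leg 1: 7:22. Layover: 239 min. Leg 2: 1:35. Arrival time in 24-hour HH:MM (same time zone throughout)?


Depart: 08:58
Leg 1: +442 min -> 16:20
Layover: +239 min -> 20:19
Leg 2: +95 min -> 21:54
Total travel: 776 minutes = 12h 56m
Arrival: 21:54

21:54


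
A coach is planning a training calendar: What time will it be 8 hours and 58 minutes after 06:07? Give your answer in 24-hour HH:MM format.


Start time: 06:07
Adding: 8 hours 58 minutes
Minutes: 7 + 58 = 65
Minute overflow: 65 >= 60, so carry 1 hour, minutes = 5
Hours: 6 + 8 + 1 = 15
Result: 15:05

15:05


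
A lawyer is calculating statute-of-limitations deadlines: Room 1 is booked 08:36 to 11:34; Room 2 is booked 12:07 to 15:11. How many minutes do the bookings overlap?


Interval A: [516, 694] minutes from midnight
Interval B: [727, 911] minutes from midnight
Overlap start = max(516, 727) = 727
Overlap end = min(694, 911) = 694
End <= start, so the intervals do not overlap: 0 minutes

0


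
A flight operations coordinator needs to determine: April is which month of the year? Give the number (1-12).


Calendar month order:
3. March
4. April <--
5. May
April is month number 4

4


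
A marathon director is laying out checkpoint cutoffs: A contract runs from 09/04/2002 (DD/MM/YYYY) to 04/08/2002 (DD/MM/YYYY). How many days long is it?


Start date: 2002-04-09
End date: 2002-08-04
Apr 2002: +22 days
May 2002: +31 days
Jun 2002: +30 days
Jul 2002: +31 days
Aug 2002: +3 days
Total: 117 days

117


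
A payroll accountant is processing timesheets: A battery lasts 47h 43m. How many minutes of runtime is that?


Hours: 47
Extra minutes: 43
Minutes per hour: 60
Hours to minutes: 47 x 60 = 2820
Total: 2820 + 43 = 2863

2863


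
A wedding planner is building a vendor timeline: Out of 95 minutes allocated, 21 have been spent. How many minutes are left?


Total budget: 95 minutes
Time used: 21 minutes
Remaining: 95 - 21 = 74 minutes
Percent used: 22.1%
Percent remaining: 77.9%

74


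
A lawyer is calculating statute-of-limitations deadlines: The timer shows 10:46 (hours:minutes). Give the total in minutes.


Hours: 10
Minutes: 46
Convert hours to minutes: 10 x 60 = 600
Add remaining minutes: 600 + 46 = 646

646


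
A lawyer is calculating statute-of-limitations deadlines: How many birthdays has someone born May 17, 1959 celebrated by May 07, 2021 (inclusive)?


Birth: 1959-05-17
Reference: 2021-05-07
Year difference: 2021 - 1959 = 62
Has birthday (05-17) occurred by 05-07? No
Birthday not yet reached this year -> subtract 1
Age in full years: 61

61


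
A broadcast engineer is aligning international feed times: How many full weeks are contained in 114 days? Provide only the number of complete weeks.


Total days: 114
Days per week: 7
Division: 114 / 7 = 16 remainder 2
Complete weeks: 16
Remaining days: 2

16


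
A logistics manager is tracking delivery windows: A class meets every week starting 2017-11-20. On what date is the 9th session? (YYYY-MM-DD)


First occurrence: 2017-11-20 (occurrence 1)
Each occurrence is 7 days after the previous.
Occurrence 9 is 8 weeks after the first.
8 weeks = 56 days
2017-11-20 + 56 days = 2018-01-15

2018-01-15


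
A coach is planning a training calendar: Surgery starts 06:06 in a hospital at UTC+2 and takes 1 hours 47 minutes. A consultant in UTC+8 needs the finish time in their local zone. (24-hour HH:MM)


Start: 06:06 in UTC+2
Step 1 - add duration:
  minutes: 6 + 47 = 53
  hours: 6 + 1 + 0 = 7
  end in UTC+2: 07:53
Step 2 - convert UTC+2 -> UTC+8:
  offset difference: 8 - (2) = 6 hours
  7 + (6) = 13 -> mod 24 = 13
Result: 13:53 in UTC+8

13:53


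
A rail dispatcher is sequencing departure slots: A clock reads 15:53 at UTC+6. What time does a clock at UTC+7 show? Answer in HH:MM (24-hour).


Local time: 15:53 at UTC+6 (offset 6h)
Target zone: UTC+7 (offset 7h)
Difference: 7 - (6) = 1 hours
Calculation: 15 + (1) = 16
Result: 16:53

16:53


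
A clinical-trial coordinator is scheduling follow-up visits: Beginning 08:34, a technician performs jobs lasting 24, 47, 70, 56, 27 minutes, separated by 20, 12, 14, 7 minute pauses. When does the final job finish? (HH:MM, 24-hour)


Start: 08:34 = 514 min from midnight
  after task 1 (24 min): 08:58
  after break (20 min): 09:18
  after task 2 (47 min): 10:05
  after break (12 min): 10:17
  after task 3 (70 min): 11:27
  after break (14 min): 11:41
  after task 4 (56 min): 12:37
  after break (7 min): 12:44
  after task 5 (27 min): 13:11
Total elapsed: 277 minutes
End time: 13:11

13:11


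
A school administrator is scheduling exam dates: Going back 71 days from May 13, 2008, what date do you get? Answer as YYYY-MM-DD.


Start: 2008-05-13
Subtracting 71 days
Days already passed in May: 13
After going back through May: 58 more days to subtract
April 2008: 30 days, 28 remaining
March 2008 has 31 days, need 28
Result: 2008-03-03

2008-03-03


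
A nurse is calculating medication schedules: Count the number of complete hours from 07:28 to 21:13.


Start: 07:28
End: 21:13
Hour difference: 21 - 7 = 14 hours
Minute difference: 13 - 28 = -15 minutes
Total minutes: 825
Complete hours: 825 / 60 = 13 (remainder 45)

13


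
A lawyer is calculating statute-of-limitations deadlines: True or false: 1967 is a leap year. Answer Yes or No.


Year: 1967
Divisible by 4? 1967 / 4 = 491.75 -> No
Not divisible by 4, so NOT a leap year

No


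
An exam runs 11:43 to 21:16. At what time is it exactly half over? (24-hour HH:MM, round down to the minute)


Start time: 11:43 = 703 minutes from midnight
End time: 21:16 = 1276 minutes from midnight
Sum: 703 + 1276 = 1979
Midpoint: 1979 / 2 = 989 minutes
Convert: 989 / 60 = 16 hours, 29 minutes
Result: 16:29

16:29


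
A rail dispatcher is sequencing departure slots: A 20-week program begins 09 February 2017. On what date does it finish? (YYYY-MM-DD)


Start: 2017-02-09
Weeks to add: 20
Convert to days: 20 x 7 = 140 days
Add 140 days to 2017-02-09
Result: 2017-06-29

2017-06-29


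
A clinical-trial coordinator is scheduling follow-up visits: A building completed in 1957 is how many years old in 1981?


Birth year: 1957
Current year: 1981
Age = current year - birth year
Age = 1981 - 1957 = 24

24


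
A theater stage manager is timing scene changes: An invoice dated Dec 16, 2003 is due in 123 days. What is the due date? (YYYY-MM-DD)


Start: 2003-12-16
Adding 123 days
Days remaining in December: 15
After December: 108 days still to add
January 2004: 31 days, 77 remaining
February 2004: 29 days, 48 remaining
March 2004: 31 days, 17 remaining
April 2004 has 30 days, need 17
Result: 2004-04-17

2004-04-17


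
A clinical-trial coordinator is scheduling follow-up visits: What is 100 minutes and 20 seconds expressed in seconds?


Minutes: 100
Extra seconds: 20
Seconds per minute: 60
Minutes to seconds: 100 x 60 = 6000
Total: 6000 + 20 = 6020

6020


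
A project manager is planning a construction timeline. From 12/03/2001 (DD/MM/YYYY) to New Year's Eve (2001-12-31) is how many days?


Start: March 12, 2001
End: December 31, 2001
Days left in March: 19
April: 30
May: 31
June: 30
July: 31
... plus remaining months
Sum of remaining months: 275
Total: 19 + 275 = 294

294


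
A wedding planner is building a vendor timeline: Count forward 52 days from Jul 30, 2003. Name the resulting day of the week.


Start: 2003-07-30 (Wednesday)
Step 1 - find target date: add 52 days
  2003-07-30 + 52 days = 2003-09-20
Step 2 - day of week:
  52 mod 7 = 3
  Wednesday + 3 days -> Saturday
Result: Saturday (2003-09-20)

Saturday


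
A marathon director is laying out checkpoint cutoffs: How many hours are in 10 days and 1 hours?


Days: 10
Extra hours: 1
Hours per day: 24
Days to hours: 10 x 24 = 240
Total: 240 + 1 = 241

241


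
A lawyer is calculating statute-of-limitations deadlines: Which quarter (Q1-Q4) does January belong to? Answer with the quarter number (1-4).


Month: January (month 1)
Q1: January-March (months 1-3)
Q2: April-June (months 4-6)
Q3: July-September (months 7-9)
Q4: October-December (months 10-12)
Month 1 falls in Q1

1


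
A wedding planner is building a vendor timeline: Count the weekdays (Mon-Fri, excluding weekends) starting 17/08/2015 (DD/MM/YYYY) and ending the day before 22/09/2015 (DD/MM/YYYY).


Start: 2015-08-17 (Monday)
End (exclusive): 2015-09-22 (Tuesday)
Total calendar days: 36
Full weeks: 36 // 7 = 5 -> 25 weekdays
Remaining 1 days starting on Monday:
  Mon(w) -> 1 weekdays
Total business days: 25 + 1 = 26

26


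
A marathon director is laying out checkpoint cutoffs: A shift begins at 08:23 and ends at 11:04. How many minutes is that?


Start time: 08:23 = 503 minutes from midnight
End time: 11:04 = 664 minutes from midnight
Difference: 664 - 503 = 161 minutes
That is 2 hours and 41 minutes

161


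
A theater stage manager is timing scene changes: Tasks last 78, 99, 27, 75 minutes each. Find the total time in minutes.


Durations: 78, 99, 27, 75
Running sum: 78
+ 99 = 177
+ 27 = 204
+ 75 = 279
Total duration: 279 minutes
That is 4 hours and 39 minutes

279


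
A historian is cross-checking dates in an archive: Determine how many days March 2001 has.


Month: March
Year: 2001
March is a 31-day month
Total: 31 days

31


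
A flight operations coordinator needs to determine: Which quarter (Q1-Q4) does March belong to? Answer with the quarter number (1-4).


Month: March (month 3)
Q1: January-March (months 1-3)
Q2: April-June (months 4-6)
Q3: July-September (months 7-9)
Q4: October-December (months 10-12)
Month 3 falls in Q1

1


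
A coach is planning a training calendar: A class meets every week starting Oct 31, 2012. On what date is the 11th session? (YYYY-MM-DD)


First occurrence: 2012-10-31 (occurrence 1)
Each occurrence is 7 days after the previous.
Occurrence 11 is 10 weeks after the first.
10 weeks = 70 days
2012-10-31 + 70 days = 2013-01-09

2013-01-09


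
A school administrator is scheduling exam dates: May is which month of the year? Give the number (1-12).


Calendar month order:
4. April
5. May <--
6. June
May is month number 5

5


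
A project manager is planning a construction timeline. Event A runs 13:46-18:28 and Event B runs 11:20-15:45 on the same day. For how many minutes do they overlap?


Interval A: [826, 1108] minutes from midnight
Interval B: [680, 945] minutes from midnight
Overlap start = max(826, 680) = 826
Overlap end = min(1108, 945) = 945
Overlap = 945 - 826 = 119 minutes

119


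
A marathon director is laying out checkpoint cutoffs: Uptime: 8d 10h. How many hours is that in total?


Days: 8
Extra hours: 10
Hours per day: 24
Days to hours: 8 x 24 = 192
Total: 192 + 10 = 202

202


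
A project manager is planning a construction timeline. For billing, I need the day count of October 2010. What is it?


Month: October
Year: 2010
October is a 31-day month
Total: 31 days

31


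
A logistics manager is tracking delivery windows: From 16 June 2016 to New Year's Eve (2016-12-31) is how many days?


Start: June 16, 2016
End: December 31, 2016
Days left in June: 14
July: 31
August: 31
September: 30
October: 31
... plus remaining months
Sum of remaining months: 184
Total: 14 + 184 = 198

198


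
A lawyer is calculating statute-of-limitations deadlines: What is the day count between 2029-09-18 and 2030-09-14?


Start date: 2029-09-18
End date: 2030-09-14
Sep 2029: +13 days
Oct 2029: +31 days
Nov 2029: +30 days
... (10 more months)
Total: 361 days

361


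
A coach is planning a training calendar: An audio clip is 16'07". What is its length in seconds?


Minutes: 16
Seconds: 7
Convert minutes to seconds: 16 x 60 = 960
Add remaining seconds: 960 + 7 = 967

967


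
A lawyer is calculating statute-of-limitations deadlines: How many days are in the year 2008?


Year: 2008
Check leap year rules:
Divisible by 4? Yes
Divisible by 100? No
2008 is a leap year
Days: 366

366


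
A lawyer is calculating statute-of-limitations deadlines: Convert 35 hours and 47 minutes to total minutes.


Hours: 35
Minutes: 47
Convert hours to minutes: 35 x 60 = 2100
Add remaining minutes: 2100 + 47 = 2147

2147


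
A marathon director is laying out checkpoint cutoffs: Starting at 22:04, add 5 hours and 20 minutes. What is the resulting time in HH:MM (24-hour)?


Start time: 22:04
Adding: 5 hours 20 minutes
Minutes: 4 + 20 = 24
Hours: 22 + 5 + 0 = 27
Hour wraparound: 27 mod 24 = 3
Result: 03:24

03:24


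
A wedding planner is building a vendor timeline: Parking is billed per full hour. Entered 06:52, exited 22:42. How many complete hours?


Start: 06:52
End: 22:42
Hour difference: 22 - 6 = 16 hours
Minute difference: 42 - 52 = -10 minutes
Total minutes: 950
Complete hours: 950 / 60 = 15 (remainder 50)

15


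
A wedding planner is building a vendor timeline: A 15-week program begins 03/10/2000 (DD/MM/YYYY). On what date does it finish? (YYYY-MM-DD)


Start: 2000-10-03
Weeks to add: 15
Convert to days: 15 x 7 = 105 days
Add 105 days to 2000-10-03
Result: 2001-01-16

2001-01-16


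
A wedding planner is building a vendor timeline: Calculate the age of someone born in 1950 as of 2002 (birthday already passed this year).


Birth year: 1950
Current year: 2002
Age = current year - birth year
Age = 2002 - 1950 = 52

52


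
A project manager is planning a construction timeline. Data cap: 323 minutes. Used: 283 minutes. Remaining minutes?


Total budget: 323 minutes
Time used: 283 minutes
Remaining: 323 - 283 = 40 minutes
Percent used: 87.6%
Percent remaining: 12.4%

40


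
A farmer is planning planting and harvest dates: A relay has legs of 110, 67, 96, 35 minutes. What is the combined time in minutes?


Durations: 110, 67, 96, 35
Running sum: 110
+ 67 = 177
+ 96 = 273
+ 35 = 308
Total duration: 308 minutes
That is 5 hours and 8 minutes

308


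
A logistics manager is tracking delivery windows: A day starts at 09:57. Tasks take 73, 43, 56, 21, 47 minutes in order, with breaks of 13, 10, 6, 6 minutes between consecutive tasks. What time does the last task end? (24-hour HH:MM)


Start: 09:57 = 597 min from midnight
  after task 1 (73 min): 11:10
  after break (13 min): 11:23
  after task 2 (43 min): 12:06
  after break (10 min): 12:16
  after task 3 (56 min): 13:12
  after break (6 min): 13:18
  after task 4 (21 min): 13:39
  after break (6 min): 13:45
  after task 5 (47 min): 14:32
Total elapsed: 275 minutes
End time: 14:32

14:32


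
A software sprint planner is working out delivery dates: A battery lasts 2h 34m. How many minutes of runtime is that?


Hours: 2
Extra minutes: 34
Minutes per hour: 60
Hours to minutes: 2 x 60 = 120
Total: 120 + 34 = 154

154


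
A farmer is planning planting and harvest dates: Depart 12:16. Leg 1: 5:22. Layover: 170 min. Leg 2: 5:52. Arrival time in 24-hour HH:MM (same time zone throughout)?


Depart: 12:16
Leg 1: +322 min -> 17:38
Layover: +170 min -> 20:28
Leg 2: +352 min -> 02:20
Total travel: 844 minutes = 14h 4m
Arrival: 02:20

02:20


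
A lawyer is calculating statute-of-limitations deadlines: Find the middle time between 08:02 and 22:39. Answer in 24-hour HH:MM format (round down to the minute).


Start time: 08:02 = 482 minutes from midnight
End time: 22:39 = 1359 minutes from midnight
Sum: 482 + 1359 = 1841
Midpoint: 1841 / 2 = 920 minutes
Convert: 920 / 60 = 15 hours, 20 minutes
Result: 15:20

15:20


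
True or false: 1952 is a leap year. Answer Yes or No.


Year: 1952
Divisible by 4? 1952 / 4 = 488.0 -> Yes
Divisible by 100? 1952 / 100 = 19.52 -> No
Divisible by 4 but not 100, so it IS a leap year

Yes


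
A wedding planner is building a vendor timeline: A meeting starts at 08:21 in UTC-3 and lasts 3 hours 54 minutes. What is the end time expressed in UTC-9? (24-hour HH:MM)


Start: 08:21 in UTC-3
Step 1 - add duration:
  minutes: 21 + 54 = 75 (carry 1h)
  hours: 8 + 3 + 1 = 12
  end in UTC-3: 12:15
Step 2 - convert UTC-3 -> UTC-9:
  offset difference: -9 - (-3) = -6 hours
  12 + (-6) = 6 -> mod 24 = 6
Result: 06:15 in UTC-9

06:15


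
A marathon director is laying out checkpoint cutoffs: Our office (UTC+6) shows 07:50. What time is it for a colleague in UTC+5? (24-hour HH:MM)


Local time: 07:50 at UTC+6 (offset 6h)
Target zone: UTC+5 (offset 5h)
Difference: 5 - (6) = -1 hours
Calculation: 7 + (-1) = 6
Result: 06:50

06:50


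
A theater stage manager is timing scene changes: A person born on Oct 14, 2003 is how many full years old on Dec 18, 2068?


Birth: 2003-10-14
Reference: 2068-12-18
Year difference: 2068 - 2003 = 65
Has birthday (10-14) occurred by 12-18? Yes
Age in full years: 65

65


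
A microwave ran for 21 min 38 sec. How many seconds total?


Minutes: 21
Extra seconds: 38
Seconds per minute: 60
Minutes to seconds: 21 x 60 = 1260
Total: 1260 + 38 = 1298

1298


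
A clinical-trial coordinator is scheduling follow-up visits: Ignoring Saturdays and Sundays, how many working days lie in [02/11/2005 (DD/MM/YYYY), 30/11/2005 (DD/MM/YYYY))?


Start: 2005-11-02 (Wednesday)
End (exclusive): 2005-11-30 (Wednesday)
Total calendar days: 28
Full weeks: 28 // 7 = 4 -> 20 weekdays
Remaining 0 days starting on Wednesday:
Total business days: 20 + 0 = 20

20


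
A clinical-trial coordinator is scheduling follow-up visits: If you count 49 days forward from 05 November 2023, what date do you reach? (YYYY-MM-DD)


Start: 2023-11-05
Adding 49 days
Days remaining in November: 25
After November: 24 days still to add
December 2023 has 31 days, need 24
Result: 2023-12-24

2023-12-24


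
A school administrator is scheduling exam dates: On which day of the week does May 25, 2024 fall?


Date: 2024-05-25
January 1, 2024 is a Monday
Day of year: 146
Offset from Jan 1: 145 days
145 mod 7 = 5
Result: Saturday

Saturday


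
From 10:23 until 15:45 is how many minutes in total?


Start time: 10:23 = 623 minutes from midnight
End time: 15:45 = 945 minutes from midnight
Difference: 945 - 623 = 322 minutes
That is 5 hours and 22 minutes

322


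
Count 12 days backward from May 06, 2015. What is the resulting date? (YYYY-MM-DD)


Start: 2015-05-06
Subtracting 12 days
Days already passed in May: 6
After going back through May: 6 more days to subtract
April 2015 has 30 days, need 6
Result: 2015-04-24

2015-04-24


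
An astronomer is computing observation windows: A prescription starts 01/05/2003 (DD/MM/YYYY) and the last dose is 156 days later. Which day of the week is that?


Start: 2003-05-01 (Thursday)
Step 1 - find target date: add 156 days
  2003-05-01 + 156 days = 2003-10-04
Step 2 - day of week:
  156 mod 7 = 2
  Thursday + 2 days -> Saturday
Result: Saturday (2003-10-04)

Saturday


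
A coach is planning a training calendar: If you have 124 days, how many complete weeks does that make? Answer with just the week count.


Total days: 124
Days per week: 7
Division: 124 / 7 = 17 remainder 5
Complete weeks: 17
Remaining days: 5

17


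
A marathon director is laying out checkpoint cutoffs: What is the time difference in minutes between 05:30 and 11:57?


Start time: 05:30 = 330 minutes from midnight
End time: 11:57 = 717 minutes from midnight
Difference: 717 - 330 = 387 minutes
That is 6 hours and 27 minutes

387


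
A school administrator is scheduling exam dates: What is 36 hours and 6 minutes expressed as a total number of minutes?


Hours: 36
Minutes: 6
Convert hours to minutes: 36 x 60 = 2160
Add remaining minutes: 2160 + 6 = 2166

2166


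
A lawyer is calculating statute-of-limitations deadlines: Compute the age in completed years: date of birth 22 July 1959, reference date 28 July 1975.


Birth: 1959-07-22
Reference: 1975-07-28
Year difference: 1975 - 1959 = 16
Has birthday (07-22) occurred by 07-28? Yes
Age in full years: 16

16


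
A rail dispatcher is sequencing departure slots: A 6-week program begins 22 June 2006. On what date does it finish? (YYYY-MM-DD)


Start: 2006-06-22
Weeks to add: 6
Convert to days: 6 x 7 = 42 days
Add 42 days to 2006-06-22
Result: 2006-08-03

2006-08-03


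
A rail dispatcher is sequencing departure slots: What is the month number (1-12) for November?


Calendar month order:
10. October
11. November <--
12. December
November is month number 11

11


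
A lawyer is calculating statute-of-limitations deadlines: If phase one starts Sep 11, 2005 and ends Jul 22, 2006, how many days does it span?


Start date: 2005-09-11
End date: 2006-07-22
Sep 2005: +20 days
Oct 2005: +31 days
Nov 2005: +30 days
... (8 more months)
Total: 314 days

314


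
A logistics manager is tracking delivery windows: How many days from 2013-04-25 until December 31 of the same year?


Start: April 25, 2013
End: December 31, 2013
Days left in April: 5
May: 31
June: 30
July: 31
August: 31
... plus remaining months
Sum of remaining months: 245
Total: 5 + 245 = 250

250


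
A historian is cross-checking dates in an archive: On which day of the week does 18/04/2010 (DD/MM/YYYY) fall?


Date: 2010-04-18
January 1, 2010 is a Friday
Day of year: 108
Offset from Jan 1: 107 days
107 mod 7 = 2
Result: Sunday

Sunday


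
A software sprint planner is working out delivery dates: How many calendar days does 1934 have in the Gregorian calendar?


Year: 1934
Check leap year rules:
Divisible by 4? No
1934 is not a leap year
Days: 365

365


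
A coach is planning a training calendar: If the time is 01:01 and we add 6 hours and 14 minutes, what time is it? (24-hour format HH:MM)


Start time: 01:01
Adding: 6 hours 14 minutes
Minutes: 1 + 14 = 15
Hours: 1 + 6 + 0 = 7
Result: 07:15

07:15


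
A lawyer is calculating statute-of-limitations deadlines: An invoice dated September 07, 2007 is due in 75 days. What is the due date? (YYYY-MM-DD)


Start: 2007-09-07
Adding 75 days
Days remaining in September: 23
After September: 52 days still to add
October 2007: 31 days, 21 remaining
November 2007 has 30 days, need 21
Result: 2007-11-21

2007-11-21


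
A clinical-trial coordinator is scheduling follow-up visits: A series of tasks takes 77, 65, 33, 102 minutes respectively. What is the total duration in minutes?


Durations: 77, 65, 33, 102
Running sum: 77
+ 65 = 142
+ 33 = 175
+ 102 = 277
Total duration: 277 minutes
That is 4 hours and 37 minutes

277


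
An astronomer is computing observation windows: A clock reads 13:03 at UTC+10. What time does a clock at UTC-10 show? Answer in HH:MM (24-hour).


Local time: 13:03 at UTC+10 (offset 10h)
Target zone: UTC-10 (offset -10h)
Difference: -10 - (10) = -20 hours
Calculation: 13 + (-20) = -7
Wraparound: (-7) mod 24 = 17
Result: 17:03

17:03


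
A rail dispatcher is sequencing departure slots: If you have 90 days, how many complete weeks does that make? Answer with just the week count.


Total days: 90
Days per week: 7
Division: 90 / 7 = 12 remainder 6
Complete weeks: 12
Remaining days: 6

12


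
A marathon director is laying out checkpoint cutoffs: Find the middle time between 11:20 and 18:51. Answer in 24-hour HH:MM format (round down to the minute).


Start time: 11:20 = 680 minutes from midnight
End time: 18:51 = 1131 minutes from midnight
Sum: 680 + 1131 = 1811
Midpoint: 1811 / 2 = 905 minutes
Convert: 905 / 60 = 15 hours, 5 minutes
Result: 15:05

15:05


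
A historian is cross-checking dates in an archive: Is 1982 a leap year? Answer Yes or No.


Year: 1982
Divisible by 4? 1982 / 4 = 495.5 -> No
Not divisible by 4, so NOT a leap year

No


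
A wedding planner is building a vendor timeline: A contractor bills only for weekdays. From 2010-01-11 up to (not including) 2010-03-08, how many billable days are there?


Start: 2010-01-11 (Monday)
End (exclusive): 2010-03-08 (Monday)
Total calendar days: 56
Full weeks: 56 // 7 = 8 -> 40 weekdays
Remaining 0 days starting on Monday:
Total business days: 40 + 0 = 40

40


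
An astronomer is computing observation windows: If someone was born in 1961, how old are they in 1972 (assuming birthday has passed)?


Birth year: 1961
Current year: 1972
Age = current year - birth year
Age = 1972 - 1961 = 11

11


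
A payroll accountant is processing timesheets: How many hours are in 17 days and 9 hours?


Days: 17
Extra hours: 9
Hours per day: 24
Days to hours: 17 x 24 = 408
Total: 408 + 9 = 417

417


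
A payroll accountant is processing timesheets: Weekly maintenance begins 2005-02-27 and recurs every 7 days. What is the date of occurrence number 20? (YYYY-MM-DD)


First occurrence: 2005-02-27 (occurrence 1)
Each occurrence is 7 days after the previous.
Occurrence 20 is 19 weeks after the first.
19 weeks = 133 days
2005-02-27 + 133 days = 2005-07-10

2005-07-10


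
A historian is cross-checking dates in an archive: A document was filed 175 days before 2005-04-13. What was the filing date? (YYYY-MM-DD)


Start: 2005-04-13
Subtracting 175 days
Days already passed in April: 13
After going back through April: 162 more days to subtract
March 2005: 31 days, 131 remaining
February 2005: 28 days, 103 remaining
January 2005: 31 days, 72 remaining
December 2004: 31 days, 41 remaining
Result: 2004-10-20

2004-10-20


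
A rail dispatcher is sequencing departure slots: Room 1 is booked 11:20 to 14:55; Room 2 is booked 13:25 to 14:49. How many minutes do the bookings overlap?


Interval A: [680, 895] minutes from midnight
Interval B: [805, 889] minutes from midnight
Overlap start = max(680, 805) = 805
Overlap end = min(895, 889) = 889
Overlap = 889 - 805 = 84 minutes

84


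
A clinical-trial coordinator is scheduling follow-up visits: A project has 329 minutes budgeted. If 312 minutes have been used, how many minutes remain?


Total budget: 329 minutes
Time used: 312 minutes
Remaining: 329 - 312 = 17 minutes
Percent used: 94.8%
Percent remaining: 5.2%

17


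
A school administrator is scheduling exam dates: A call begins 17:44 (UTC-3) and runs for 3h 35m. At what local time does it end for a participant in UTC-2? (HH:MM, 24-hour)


Start: 17:44 in UTC-3
Step 1 - add duration:
  minutes: 44 + 35 = 79 (carry 1h)
  hours: 17 + 3 + 1 = 21
  end in UTC-3: 21:19
Step 2 - convert UTC-3 -> UTC-2:
  offset difference: -2 - (-3) = 1 hours
  21 + (1) = 22 -> mod 24 = 22
Result: 22:19 in UTC-2

22:19


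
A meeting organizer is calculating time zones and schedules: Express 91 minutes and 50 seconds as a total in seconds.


Minutes: 91
Seconds: 50
Convert minutes to seconds: 91 x 60 = 5460
Add remaining seconds: 5460 + 50 = 5510

5510


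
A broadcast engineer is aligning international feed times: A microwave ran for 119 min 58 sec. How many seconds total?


Minutes: 119
Extra seconds: 58
Seconds per minute: 60
Minutes to seconds: 119 x 60 = 7140
Total: 7140 + 58 = 7198

7198


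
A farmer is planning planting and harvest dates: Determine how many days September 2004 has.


Month: September
Year: 2004
September is a 30-day month
Total: 30 days

30


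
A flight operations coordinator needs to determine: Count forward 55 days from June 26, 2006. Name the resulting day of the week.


Start: 2006-06-26 (Monday)
Step 1 - find target date: add 55 days
  2006-06-26 + 55 days = 2006-08-20
Step 2 - day of week:
  55 mod 7 = 6
  Monday + 6 days -> Sunday
Result: Sunday (2006-08-20)

Sunday


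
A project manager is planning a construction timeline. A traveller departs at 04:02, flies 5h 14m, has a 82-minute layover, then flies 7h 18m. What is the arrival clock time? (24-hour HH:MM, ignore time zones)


Depart: 04:02
Leg 1: +314 min -> 09:16
Layover: +82 min -> 10:38
Leg 2: +438 min -> 17:56
Total travel: 834 minutes = 13h 54m
Arrival: 17:56

17:56


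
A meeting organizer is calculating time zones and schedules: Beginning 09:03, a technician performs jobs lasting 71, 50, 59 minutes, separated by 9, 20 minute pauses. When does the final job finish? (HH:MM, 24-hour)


Start: 09:03 = 543 min from midnight
  after task 1 (71 min): 10:14
  after break (9 min): 10:23
  after task 2 (50 min): 11:13
  after break (20 min): 11:33
  after task 3 (59 min): 12:32
Total elapsed: 209 minutes
End time: 12:32

12:32


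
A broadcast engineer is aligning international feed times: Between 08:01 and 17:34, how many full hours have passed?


Start: 08:01
End: 17:34
Hour difference: 17 - 8 = 9 hours
Minute difference: 34 - 1 = 33 minutes
Total minutes: 573
Complete hours: 573 / 60 = 9 (remainder 33)

9


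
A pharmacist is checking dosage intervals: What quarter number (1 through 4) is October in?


Month: October (month 10)
Q1: January-March (months 1-3)
Q2: April-June (months 4-6)
Q3: July-September (months 7-9)
Q4: October-December (months 10-12)
Month 10 falls in Q4

4


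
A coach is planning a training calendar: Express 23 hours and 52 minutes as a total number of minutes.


Hours: 23
Extra minutes: 52
Minutes per hour: 60
Hours to minutes: 23 x 60 = 1380
Total: 1380 + 52 = 1432

1432


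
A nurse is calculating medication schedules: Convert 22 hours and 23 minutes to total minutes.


Hours: 22
Extra minutes: 23
Minutes per hour: 60
Hours to minutes: 22 x 60 = 1320
Total: 1320 + 23 = 1343

1343


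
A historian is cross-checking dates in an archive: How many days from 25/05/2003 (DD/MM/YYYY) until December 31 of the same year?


Start: May 25, 2003
End: December 31, 2003
Days left in May: 6
June: 30
July: 31
August: 31
September: 30
... plus remaining months
Sum of remaining months: 214
Total: 6 + 214 = 220

220


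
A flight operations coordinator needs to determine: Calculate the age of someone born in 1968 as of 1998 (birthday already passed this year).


Birth year: 1968
Current year: 1998
Age = current year - birth year
Age = 1998 - 1968 = 30

30


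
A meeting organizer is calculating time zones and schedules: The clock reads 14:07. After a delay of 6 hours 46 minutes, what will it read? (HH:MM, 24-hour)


Start time: 14:07
Adding: 6 hours 46 minutes
Minutes: 7 + 46 = 53
Hours: 14 + 6 + 0 = 20
Result: 20:53

20:53


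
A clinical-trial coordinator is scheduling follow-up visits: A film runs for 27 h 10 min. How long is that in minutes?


Hours: 27
Minutes: 10
Convert hours to minutes: 27 x 60 = 1620
Add remaining minutes: 1620 + 10 = 1630

1630


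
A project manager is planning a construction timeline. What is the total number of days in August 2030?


Month: August
Year: 2030
August is a 31-day month
Total: 31 days

31


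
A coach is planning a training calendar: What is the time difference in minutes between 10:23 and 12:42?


Start time: 10:23 = 623 minutes from midnight
End time: 12:42 = 762 minutes from midnight
Difference: 762 - 623 = 139 minutes
That is 2 hours and 19 minutes

139


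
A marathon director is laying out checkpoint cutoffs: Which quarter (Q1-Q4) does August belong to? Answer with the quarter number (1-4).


Month: August (month 8)
Q1: January-March (months 1-3)
Q2: April-June (months 4-6)
Q3: July-September (months 7-9)
Q4: October-December (months 10-12)
Month 8 falls in Q3

3


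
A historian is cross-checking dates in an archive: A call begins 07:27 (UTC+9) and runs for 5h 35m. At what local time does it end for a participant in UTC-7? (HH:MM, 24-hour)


Start: 07:27 in UTC+9
Step 1 - add duration:
  minutes: 27 + 35 = 62 (carry 1h)
  hours: 7 + 5 + 1 = 13
  end in UTC+9: 13:02
Step 2 - convert UTC+9 -> UTC-7:
  offset difference: -7 - (9) = -16 hours
  13 + (-16) = -3 -> mod 24 = 21
Result: 21:02 in UTC-7

21:02


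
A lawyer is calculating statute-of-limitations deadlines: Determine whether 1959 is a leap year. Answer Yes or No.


Year: 1959
Divisible by 4? 1959 / 4 = 489.75 -> No
Not divisible by 4, so NOT a leap year

No


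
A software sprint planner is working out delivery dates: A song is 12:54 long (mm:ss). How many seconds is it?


Minutes: 12
Extra seconds: 54
Seconds per minute: 60
Minutes to seconds: 12 x 60 = 720
Total: 720 + 54 = 774

774


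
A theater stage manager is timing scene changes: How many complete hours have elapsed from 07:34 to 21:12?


Start: 07:34
End: 21:12
Hour difference: 21 - 7 = 14 hours
Minute difference: 12 - 34 = -22 minutes
Total minutes: 818
Complete hours: 818 / 60 = 13 (remainder 38)

13


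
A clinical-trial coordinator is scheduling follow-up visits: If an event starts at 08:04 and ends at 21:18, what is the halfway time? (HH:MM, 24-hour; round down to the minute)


Start time: 08:04 = 484 minutes from midnight
End time: 21:18 = 1278 minutes from midnight
Sum: 484 + 1278 = 1762
Midpoint: 1762 / 2 = 881 minutes
Convert: 881 / 60 = 14 hours, 41 minutes
Result: 14:41

14:41


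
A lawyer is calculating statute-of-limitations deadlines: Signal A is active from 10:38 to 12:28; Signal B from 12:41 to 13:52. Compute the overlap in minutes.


Interval A: [638, 748] minutes from midnight
Interval B: [761, 832] minutes from midnight
Overlap start = max(638, 761) = 761
Overlap end = min(748, 832) = 748
End <= start, so the intervals do not overlap: 0 minutes

0


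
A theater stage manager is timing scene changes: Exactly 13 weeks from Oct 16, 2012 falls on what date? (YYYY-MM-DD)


Start: 2012-10-16
Weeks to add: 13
Convert to days: 13 x 7 = 91 days
Add 91 days to 2012-10-16
Result: 2013-01-15

2013-01-15


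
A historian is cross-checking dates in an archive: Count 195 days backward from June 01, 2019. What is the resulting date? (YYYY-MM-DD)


Start: 2019-06-01
Subtracting 195 days
Days already passed in June: 1
After going back through June: 194 more days to subtract
May 2019: 31 days, 163 remaining
April 2019: 30 days, 133 remaining
March 2019: 31 days, 102 remaining
February 2019: 28 days, 74 remaining
Result: 2018-11-18

2018-11-18


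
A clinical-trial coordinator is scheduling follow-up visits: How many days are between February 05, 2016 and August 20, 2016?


Start date: 2016-02-05
End date: 2016-08-20
Feb 2016: +25 days
Mar 2016: +31 days
Apr 2016: +30 days
... (4 more months)
Total: 197 days

197


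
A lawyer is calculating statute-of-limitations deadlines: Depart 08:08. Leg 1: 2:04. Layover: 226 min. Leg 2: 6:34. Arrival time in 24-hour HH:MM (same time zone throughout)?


Depart: 08:08
Leg 1: +124 min -> 10:12
Layover: +226 min -> 13:58
Leg 2: +394 min -> 20:32
Total travel: 744 minutes = 12h 24m
Arrival: 20:32

20:32


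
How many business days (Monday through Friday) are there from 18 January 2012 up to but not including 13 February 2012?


Start: 2012-01-18 (Wednesday)
End (exclusive): 2012-02-13 (Monday)
Total calendar days: 26
Full weeks: 26 // 7 = 3 -> 15 weekdays
Remaining 5 days starting on Wednesday:
  Wed(w), Thu(w), Fri(w), Sat(-), Sun(-) -> 3 weekdays
Total business days: 15 + 3 = 18

18


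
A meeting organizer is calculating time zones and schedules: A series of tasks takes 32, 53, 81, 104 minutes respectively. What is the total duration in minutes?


Durations: 32, 53, 81, 104
Running sum: 32
+ 53 = 85
+ 81 = 166
+ 104 = 270
Total duration: 270 minutes
That is 4 hours and 30 minutes

270


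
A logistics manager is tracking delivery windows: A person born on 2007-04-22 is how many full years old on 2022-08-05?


Birth: 2007-04-22
Reference: 2022-08-05
Year difference: 2022 - 2007 = 15
Has birthday (04-22) occurred by 08-05? Yes
Age in full years: 15

15


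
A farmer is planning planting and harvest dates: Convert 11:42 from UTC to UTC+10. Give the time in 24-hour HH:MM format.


Local time: 11:42 at UTC (offset 0h)
Target zone: UTC+10 (offset 10h)
Difference: 10 - (0) = 10 hours
Calculation: 11 + (10) = 21
Result: 21:42

21:42


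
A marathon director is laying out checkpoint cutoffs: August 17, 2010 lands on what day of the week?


Date: 2010-08-17
January 1, 2010 is a Friday
Day of year: 229
Offset from Jan 1: 228 days
228 mod 7 = 4
Result: Tuesday

Tuesday


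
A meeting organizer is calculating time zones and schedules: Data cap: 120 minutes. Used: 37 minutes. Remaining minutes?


Total budget: 120 minutes
Time used: 37 minutes
Remaining: 120 - 37 = 83 minutes
Percent used: 30.8%
Percent remaining: 69.2%

83


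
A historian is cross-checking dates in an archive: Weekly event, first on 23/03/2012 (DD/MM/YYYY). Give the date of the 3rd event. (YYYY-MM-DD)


First occurrence: 2012-03-23 (occurrence 1)
Each occurrence is 7 days after the previous.
Occurrence 3 is 2 weeks after the first.
2 weeks = 14 days
2012-03-23 + 14 days = 2012-04-06

2012-04-06


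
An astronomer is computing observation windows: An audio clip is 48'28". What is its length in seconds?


Minutes: 48
Seconds: 28
Convert minutes to seconds: 48 x 60 = 2880
Add remaining seconds: 2880 + 28 = 2908

2908


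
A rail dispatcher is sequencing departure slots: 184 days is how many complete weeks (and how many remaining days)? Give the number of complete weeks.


Total days: 184
Days per week: 7
Division: 184 / 7 = 26 remainder 2
Complete weeks: 26
Remaining days: 2

26


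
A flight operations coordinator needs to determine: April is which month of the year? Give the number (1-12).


Calendar month order:
3. March
4. April <--
5. May
April is month number 4

4


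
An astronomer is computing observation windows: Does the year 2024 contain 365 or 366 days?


Year: 2024
Check leap year rules:
Divisible by 4? Yes
Divisible by 100? No
2024 is a leap year
Days: 366

366
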